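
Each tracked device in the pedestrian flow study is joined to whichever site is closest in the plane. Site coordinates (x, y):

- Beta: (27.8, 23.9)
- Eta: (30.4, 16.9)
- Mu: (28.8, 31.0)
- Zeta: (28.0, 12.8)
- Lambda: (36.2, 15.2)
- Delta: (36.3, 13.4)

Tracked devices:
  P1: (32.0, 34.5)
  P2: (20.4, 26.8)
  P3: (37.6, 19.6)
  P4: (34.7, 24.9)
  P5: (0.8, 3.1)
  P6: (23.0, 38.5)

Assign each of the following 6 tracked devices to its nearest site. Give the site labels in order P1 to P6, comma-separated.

Mu, Beta, Lambda, Beta, Zeta, Mu

P1 → Mu (d²=22.49)
P2 → Beta (d²=63.17)
P3 → Lambda (d²=21.32)
P4 → Beta (d²=48.61)
P5 → Zeta (d²=833.93)
P6 → Mu (d²=89.89)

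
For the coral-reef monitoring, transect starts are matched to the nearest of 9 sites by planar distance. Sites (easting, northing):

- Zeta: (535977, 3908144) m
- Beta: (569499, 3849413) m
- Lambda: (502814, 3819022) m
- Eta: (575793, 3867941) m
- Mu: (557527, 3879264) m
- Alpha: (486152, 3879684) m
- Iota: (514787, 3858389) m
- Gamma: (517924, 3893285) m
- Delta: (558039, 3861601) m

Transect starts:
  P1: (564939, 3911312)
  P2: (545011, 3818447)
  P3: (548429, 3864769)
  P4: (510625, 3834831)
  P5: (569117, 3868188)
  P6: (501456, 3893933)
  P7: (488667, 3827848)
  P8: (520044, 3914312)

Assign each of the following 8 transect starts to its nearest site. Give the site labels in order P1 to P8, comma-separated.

P1 → Zeta (d²=848833668.00)
P2 → Beta (d²=1558555300.00)
P3 → Delta (d²=102388324.00)
P4 → Lambda (d²=310936202.00)
P5 → Eta (d²=44629985.00)
P6 → Gamma (d²=271614928.00)
P7 → Lambda (d²=278035885.00)
P8 → Zeta (d²=291904713.00)

Zeta, Beta, Delta, Lambda, Eta, Gamma, Lambda, Zeta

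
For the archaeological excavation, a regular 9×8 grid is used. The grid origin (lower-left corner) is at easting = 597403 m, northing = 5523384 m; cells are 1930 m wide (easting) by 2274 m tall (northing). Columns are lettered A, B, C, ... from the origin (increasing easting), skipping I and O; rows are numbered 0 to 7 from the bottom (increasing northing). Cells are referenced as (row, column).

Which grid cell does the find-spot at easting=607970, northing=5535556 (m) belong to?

(5, F)

Column index: ⌊(607970 − 597403) / 1930⌋ = ⌊5.475⌋ = 5 → column F
Row offset from origin: ⌊(5535556 − 5523384) / 2274⌋ = ⌊5.353⌋ = 5 → row 5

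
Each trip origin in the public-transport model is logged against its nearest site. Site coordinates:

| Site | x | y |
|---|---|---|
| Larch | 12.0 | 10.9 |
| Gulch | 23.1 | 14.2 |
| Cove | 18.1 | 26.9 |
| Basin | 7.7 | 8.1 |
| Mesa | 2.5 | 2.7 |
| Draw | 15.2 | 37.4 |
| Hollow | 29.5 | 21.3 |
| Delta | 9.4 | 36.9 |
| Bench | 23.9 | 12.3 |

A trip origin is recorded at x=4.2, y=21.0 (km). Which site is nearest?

Larch

Squared distances to each site:
Larch: 162.850; Gulch: 403.450; Cove: 228.020; Basin: 178.660; Mesa: 337.780; Draw: 389.960; Hollow: 640.180; Delta: 279.850; Bench: 463.780.
Minimum at Larch.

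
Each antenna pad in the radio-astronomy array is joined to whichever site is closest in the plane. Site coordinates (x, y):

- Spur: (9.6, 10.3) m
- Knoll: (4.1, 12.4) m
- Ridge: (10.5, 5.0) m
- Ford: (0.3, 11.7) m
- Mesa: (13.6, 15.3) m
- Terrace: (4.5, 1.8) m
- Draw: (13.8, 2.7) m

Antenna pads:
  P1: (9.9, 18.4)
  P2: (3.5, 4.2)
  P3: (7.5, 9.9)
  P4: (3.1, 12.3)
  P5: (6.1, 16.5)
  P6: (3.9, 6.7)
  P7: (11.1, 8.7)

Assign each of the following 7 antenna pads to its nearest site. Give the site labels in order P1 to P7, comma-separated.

Mesa, Terrace, Spur, Knoll, Knoll, Terrace, Spur

P1 → Mesa (d²=23.30)
P2 → Terrace (d²=6.76)
P3 → Spur (d²=4.57)
P4 → Knoll (d²=1.01)
P5 → Knoll (d²=20.81)
P6 → Terrace (d²=24.37)
P7 → Spur (d²=4.81)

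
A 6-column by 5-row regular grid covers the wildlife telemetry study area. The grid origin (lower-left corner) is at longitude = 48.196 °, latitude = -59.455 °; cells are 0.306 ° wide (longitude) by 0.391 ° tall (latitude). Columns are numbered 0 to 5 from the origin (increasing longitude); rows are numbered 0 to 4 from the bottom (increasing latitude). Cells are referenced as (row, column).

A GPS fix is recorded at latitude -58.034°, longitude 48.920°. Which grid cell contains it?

(3, 2)

Column index: ⌊(48.920 − 48.196) / 0.306⌋ = ⌊2.366⌋ = 2
Row offset from origin: ⌊(-58.034 − -59.455) / 0.391⌋ = ⌊3.634⌋ = 3 → row 3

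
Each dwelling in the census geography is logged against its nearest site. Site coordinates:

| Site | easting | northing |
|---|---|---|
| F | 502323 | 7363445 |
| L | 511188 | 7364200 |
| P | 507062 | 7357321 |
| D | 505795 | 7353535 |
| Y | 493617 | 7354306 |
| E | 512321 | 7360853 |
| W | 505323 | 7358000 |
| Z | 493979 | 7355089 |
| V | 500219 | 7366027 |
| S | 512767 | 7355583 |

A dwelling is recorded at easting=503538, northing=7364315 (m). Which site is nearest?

F

Squared distances to each site:
F: 2233125.000; L: 58535725.000; P: 61334612.000; D: 121302449.000; Y: 198606322.000; E: 89126533.000; W: 43065450.000; Z: 176493557.000; V: 13946705.000; S: 161422265.000.
Minimum at F.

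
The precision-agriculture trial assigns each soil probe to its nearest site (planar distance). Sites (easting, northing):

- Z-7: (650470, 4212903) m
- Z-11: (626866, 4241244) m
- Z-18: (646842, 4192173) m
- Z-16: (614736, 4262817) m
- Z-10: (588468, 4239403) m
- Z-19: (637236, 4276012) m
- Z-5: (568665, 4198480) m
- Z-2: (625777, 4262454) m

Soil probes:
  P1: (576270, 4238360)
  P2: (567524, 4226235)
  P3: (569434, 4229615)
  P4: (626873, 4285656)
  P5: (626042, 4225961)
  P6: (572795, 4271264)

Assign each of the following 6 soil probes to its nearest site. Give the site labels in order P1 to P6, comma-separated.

P1 → Z-10 (d²=149879053.00)
P2 → Z-10 (d²=612047360.00)
P3 → Z-10 (d²=458098100.00)
P4 → Z-19 (d²=200398505.00)
P5 → Z-11 (d²=234249065.00)
P6 → Z-10 (d²=1260766250.00)

Z-10, Z-10, Z-10, Z-19, Z-11, Z-10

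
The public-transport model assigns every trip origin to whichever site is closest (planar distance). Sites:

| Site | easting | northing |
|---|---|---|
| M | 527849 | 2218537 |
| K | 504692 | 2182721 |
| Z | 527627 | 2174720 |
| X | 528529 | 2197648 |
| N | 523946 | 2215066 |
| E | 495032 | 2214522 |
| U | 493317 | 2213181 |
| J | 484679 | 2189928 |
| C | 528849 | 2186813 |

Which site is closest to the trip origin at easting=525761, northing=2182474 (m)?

Squared distances to each site:
M: 1304899713.000; K: 443963770.000; Z: 63606472.000; X: 237912100.000; N: 1065532689.000; E: 1971345745.000; U: 1995532985.000; J: 1743292840.000; C: 28362665.000.
Minimum at C.

C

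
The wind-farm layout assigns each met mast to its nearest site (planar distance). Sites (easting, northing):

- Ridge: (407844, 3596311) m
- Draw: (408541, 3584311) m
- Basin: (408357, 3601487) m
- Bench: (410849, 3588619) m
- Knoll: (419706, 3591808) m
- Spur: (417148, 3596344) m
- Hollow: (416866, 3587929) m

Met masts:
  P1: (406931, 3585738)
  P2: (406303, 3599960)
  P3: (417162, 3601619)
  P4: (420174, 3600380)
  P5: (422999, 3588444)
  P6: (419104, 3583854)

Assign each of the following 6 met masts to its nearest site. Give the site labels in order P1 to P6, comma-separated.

P1 → Draw (d²=4628429.00)
P2 → Basin (d²=6550645.00)
P3 → Spur (d²=27825821.00)
P4 → Spur (d²=25445972.00)
P5 → Knoll (d²=22160345.00)
P6 → Hollow (d²=21614269.00)

Draw, Basin, Spur, Spur, Knoll, Hollow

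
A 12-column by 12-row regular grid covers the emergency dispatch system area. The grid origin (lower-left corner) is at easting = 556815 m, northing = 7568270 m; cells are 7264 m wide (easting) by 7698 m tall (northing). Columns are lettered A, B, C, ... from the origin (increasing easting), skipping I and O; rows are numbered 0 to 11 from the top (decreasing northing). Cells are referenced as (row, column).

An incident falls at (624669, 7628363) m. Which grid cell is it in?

(4, K)

Column index: ⌊(624669 − 556815) / 7264⌋ = ⌊9.341⌋ = 9 → column K
Row offset from origin: ⌊(7628363 − 7568270) / 7698⌋ = ⌊7.806⌋ = 7 → row 4 (counted from top)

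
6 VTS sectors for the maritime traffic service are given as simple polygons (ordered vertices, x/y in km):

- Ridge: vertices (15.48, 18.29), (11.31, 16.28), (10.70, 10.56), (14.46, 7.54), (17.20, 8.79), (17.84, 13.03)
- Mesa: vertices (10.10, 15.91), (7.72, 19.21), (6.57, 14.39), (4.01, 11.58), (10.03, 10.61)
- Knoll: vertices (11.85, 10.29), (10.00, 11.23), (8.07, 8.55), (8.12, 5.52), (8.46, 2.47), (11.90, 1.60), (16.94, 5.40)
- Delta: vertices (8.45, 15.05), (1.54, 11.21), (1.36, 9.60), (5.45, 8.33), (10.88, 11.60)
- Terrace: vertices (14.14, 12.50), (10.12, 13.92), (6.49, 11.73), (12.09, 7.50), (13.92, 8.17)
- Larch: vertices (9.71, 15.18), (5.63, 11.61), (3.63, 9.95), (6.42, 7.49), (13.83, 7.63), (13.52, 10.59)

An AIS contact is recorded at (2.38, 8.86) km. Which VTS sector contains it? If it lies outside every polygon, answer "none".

none

Cast a ray rightward from (2.38, 8.86). For each polygon, the edges (by vertex number in listed order) whose endpoints lie on opposite sides of y = 8.86, where each meets that height, and whether that is right or left of the point:
Ridge: 3–4 at x≈12.817 (right), 5–6 at x≈17.211 (right) → 2 crossings.
Mesa: no edge straddles that height → 0 crossings.
Knoll: 2–3 at x≈8.293 (right), 7–1 at x≈13.338 (right) → 2 crossings.
Delta: 3–4 at x≈3.743 (right), 4–5 at x≈6.330 (right) → 2 crossings.
Terrace: 3–4 at x≈10.290 (right), 5–1 at x≈13.955 (right) → 2 crossings.
Larch: 3–4 at x≈4.866 (right), 5–6 at x≈13.701 (right) → 2 crossings.
All counts are even, so the point lies outside every listed polygon.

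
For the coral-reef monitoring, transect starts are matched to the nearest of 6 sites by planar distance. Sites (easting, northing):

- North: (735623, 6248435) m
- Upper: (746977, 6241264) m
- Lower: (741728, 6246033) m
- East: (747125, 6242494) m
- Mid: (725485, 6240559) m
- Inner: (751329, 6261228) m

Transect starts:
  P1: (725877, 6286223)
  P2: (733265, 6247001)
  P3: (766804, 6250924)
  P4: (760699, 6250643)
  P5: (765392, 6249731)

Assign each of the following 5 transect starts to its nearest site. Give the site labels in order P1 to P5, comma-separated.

Inner, North, Inner, Inner, Inner

P1 → Inner (d²=1272554329.00)
P2 → North (d²=7616520.00)
P3 → Inner (d²=345648041.00)
P4 → Inner (d²=199839125.00)
P5 → Inner (d²=329948978.00)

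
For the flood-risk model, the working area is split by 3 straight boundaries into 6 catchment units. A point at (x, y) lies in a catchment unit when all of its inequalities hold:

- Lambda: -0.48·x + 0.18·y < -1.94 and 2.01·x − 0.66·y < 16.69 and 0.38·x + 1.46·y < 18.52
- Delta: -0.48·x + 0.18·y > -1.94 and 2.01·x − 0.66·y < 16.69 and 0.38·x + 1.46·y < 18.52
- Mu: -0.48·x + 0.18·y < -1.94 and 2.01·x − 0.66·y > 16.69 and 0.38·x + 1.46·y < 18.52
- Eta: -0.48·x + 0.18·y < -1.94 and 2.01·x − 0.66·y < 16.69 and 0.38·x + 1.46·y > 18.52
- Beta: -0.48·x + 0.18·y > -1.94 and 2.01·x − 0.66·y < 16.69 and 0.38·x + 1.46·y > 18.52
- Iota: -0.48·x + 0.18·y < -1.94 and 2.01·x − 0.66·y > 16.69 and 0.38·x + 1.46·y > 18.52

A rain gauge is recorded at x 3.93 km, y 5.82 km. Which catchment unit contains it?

Delta

-0.48·3.93 + 0.18·5.82 = -0.839, which is > -1.94
2.01·3.93 − 0.66·5.82 = 4.058, which is < 16.69
0.38·3.93 + 1.46·5.82 = 9.991, which is < 18.52
This sign pattern matches Delta.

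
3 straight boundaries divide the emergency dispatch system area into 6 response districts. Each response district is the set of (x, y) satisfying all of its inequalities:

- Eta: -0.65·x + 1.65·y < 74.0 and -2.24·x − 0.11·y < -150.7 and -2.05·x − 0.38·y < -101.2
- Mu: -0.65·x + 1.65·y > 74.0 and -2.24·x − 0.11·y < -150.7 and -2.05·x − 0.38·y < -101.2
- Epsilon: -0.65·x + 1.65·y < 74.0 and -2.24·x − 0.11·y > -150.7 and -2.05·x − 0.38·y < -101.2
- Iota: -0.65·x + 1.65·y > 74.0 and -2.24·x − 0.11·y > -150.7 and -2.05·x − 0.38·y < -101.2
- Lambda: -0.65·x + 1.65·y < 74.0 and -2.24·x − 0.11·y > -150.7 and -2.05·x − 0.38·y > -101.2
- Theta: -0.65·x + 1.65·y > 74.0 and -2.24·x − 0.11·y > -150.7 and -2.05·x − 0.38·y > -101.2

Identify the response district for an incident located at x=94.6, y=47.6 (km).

Eta

-0.65·94.6 + 1.65·47.6 = 17.050, which is < 74.0
-2.24·94.6 − 0.11·47.6 = -217.140, which is < -150.7
-2.05·94.6 − 0.38·47.6 = -212.018, which is < -101.2
This sign pattern matches Eta.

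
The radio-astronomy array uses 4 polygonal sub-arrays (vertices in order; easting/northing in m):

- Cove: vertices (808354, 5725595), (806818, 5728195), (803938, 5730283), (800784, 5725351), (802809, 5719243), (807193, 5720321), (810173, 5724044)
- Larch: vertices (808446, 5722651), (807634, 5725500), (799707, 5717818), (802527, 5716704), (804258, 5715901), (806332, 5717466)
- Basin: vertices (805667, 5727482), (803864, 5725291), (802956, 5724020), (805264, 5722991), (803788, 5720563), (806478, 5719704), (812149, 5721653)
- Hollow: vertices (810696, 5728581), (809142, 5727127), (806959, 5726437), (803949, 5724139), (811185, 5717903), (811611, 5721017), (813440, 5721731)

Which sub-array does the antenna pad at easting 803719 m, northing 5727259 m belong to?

Cast a ray rightward from (803719, 5727259). For each polygon, the edges (by vertex number in listed order) whose endpoints lie on opposite sides of northing = 5727259, where each meets that height, and whether that is right or left of the point:
Cove: 1–2 at easting≈807371.0 (right), 3–4 at easting≈802004.2 (left) → 1 crossing.
Larch: no edge straddles that height → 0 crossings.
Basin: 1–2 at easting≈805483.5 (right), 7–1 at easting≈805915.0 (right) → 2 crossings.
Hollow: 1–2 at easting≈809283.1 (right), 7–1 at easting≈811225.6 (right) → 2 crossings.
Only Cove has an odd count, so the point is inside Cove.

Cove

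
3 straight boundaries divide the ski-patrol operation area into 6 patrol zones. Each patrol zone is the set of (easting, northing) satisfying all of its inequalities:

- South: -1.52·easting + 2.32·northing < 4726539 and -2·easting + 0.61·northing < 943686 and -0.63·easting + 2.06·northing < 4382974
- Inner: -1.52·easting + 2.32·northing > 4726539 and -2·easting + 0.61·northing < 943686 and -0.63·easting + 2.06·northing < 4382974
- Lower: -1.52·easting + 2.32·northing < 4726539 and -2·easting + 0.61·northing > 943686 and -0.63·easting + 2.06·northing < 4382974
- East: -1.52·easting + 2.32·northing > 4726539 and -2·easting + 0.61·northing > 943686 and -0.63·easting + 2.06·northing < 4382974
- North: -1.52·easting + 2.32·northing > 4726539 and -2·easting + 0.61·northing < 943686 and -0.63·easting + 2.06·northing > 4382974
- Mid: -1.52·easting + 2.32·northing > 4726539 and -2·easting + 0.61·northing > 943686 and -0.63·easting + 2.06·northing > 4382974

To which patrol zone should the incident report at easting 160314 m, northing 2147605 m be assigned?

East

-1.52·160314 + 2.32·2147605 = 4738766.320, which is > 4726539
-2·160314 + 0.61·2147605 = 989411.050, which is > 943686
-0.63·160314 + 2.06·2147605 = 4323068.480, which is < 4382974
This sign pattern matches East.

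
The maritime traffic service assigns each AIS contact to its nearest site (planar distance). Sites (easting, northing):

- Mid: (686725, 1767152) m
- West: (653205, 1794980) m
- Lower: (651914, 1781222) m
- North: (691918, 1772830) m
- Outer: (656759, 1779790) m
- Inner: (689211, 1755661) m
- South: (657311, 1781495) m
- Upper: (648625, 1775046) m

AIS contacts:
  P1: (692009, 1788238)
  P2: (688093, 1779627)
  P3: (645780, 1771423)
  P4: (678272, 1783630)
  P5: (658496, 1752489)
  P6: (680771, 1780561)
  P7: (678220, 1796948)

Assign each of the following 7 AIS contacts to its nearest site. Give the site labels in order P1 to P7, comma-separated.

P1 → North (d²=237414745.00)
P2 → North (d²=60829834.00)
P3 → Upper (d²=21220154.00)
P4 → North (d²=302853316.00)
P5 → Upper (d²=606254890.00)
P6 → North (d²=184023970.00)
P7 → West (d²=629623249.00)

North, North, Upper, North, Upper, North, West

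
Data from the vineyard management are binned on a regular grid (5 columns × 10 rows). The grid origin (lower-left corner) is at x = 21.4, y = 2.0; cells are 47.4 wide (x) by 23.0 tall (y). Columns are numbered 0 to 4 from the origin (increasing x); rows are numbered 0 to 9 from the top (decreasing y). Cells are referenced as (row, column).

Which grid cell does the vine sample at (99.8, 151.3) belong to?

(3, 1)

Column index: ⌊(99.8 − 21.4) / 47.4⌋ = ⌊1.654⌋ = 1
Row offset from origin: ⌊(151.3 − 2.0) / 23.0⌋ = ⌊6.491⌋ = 6 → row 3 (counted from top)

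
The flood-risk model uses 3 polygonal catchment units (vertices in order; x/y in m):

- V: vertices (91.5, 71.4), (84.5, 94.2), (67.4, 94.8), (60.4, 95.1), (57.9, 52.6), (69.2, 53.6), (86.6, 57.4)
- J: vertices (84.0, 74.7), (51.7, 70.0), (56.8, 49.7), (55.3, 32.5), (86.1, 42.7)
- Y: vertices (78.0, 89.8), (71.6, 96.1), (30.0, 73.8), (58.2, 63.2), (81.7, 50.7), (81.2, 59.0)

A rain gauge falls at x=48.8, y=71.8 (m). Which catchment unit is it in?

Y

Cast a ray rightward from (48.8, 71.8). For each polygon, the edges (by vertex number in listed order) whose endpoints lie on opposite sides of y = 71.8, where each meets that height, and whether that is right or left of the point:
V: 1–2 at x≈91.38 (right), 4–5 at x≈59.03 (right) → 2 crossings.
J: 1–2 at x≈64.07 (right), 5–1 at x≈84.19 (right) → 2 crossings.
Y: 3–4 at x≈35.32 (left), 6–1 at x≈79.87 (right) → 1 crossing.
Only Y has an odd count, so the point is inside Y.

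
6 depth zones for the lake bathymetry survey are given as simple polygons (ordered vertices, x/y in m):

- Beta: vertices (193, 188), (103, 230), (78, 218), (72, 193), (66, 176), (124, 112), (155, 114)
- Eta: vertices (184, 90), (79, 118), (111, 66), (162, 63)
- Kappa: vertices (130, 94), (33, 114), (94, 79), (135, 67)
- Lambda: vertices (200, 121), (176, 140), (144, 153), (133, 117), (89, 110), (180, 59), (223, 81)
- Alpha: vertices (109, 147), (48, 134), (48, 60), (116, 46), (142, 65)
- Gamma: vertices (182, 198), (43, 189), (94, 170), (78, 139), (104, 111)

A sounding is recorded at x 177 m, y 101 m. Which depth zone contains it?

Cast a ray rightward from (177, 101). For each polygon, the edges (by vertex number in listed order) whose endpoints lie on opposite sides of y = 101, where each meets that height, and whether that is right or left of the point:
Beta: no edge straddles that height → 0 crossings.
Eta: 1–2 at x≈142.8 (left), 2–3 at x≈89.5 (left) → 0 crossings.
Kappa: 1–2 at x≈96.0 (left), 2–3 at x≈55.7 (left) → 0 crossings.
Lambda: 5–6 at x≈105.1 (left), 7–1 at x≈211.5 (right) → 1 crossing.
Alpha: 2–3 at x≈48.0 (left), 5–1 at x≈127.5 (left) → 0 crossings.
Gamma: no edge straddles that height → 0 crossings.
Only Lambda has an odd count, so the point is inside Lambda.

Lambda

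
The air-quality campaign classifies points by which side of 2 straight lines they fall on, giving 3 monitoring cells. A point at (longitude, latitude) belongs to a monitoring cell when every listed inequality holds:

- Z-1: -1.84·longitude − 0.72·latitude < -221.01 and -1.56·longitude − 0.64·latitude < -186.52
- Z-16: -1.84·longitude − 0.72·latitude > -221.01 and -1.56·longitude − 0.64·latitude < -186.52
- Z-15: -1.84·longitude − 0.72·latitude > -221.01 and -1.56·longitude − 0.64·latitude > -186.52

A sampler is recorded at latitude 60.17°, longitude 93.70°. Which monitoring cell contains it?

-1.84·93.70 − 0.72·60.17 = -215.730, which is > -221.01
-1.56·93.70 − 0.64·60.17 = -184.681, which is > -186.52
This sign pattern matches Z-15.

Z-15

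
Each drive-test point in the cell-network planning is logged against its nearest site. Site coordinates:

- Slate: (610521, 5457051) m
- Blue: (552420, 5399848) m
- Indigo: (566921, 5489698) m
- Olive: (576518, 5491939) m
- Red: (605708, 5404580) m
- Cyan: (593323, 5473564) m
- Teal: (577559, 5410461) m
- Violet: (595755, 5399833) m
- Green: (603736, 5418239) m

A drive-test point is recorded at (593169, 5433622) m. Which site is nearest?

Squared distances to each site:
Slate: 850009945.000; Blue: 2801164077.000; Indigo: 3833475280.000; Olive: 3678128290.000; Red: 1000664285.000; Cyan: 1595387080.000; Teal: 780104021.000; Violet: 1148383917.000; Green: 348298178.000.
Minimum at Green.

Green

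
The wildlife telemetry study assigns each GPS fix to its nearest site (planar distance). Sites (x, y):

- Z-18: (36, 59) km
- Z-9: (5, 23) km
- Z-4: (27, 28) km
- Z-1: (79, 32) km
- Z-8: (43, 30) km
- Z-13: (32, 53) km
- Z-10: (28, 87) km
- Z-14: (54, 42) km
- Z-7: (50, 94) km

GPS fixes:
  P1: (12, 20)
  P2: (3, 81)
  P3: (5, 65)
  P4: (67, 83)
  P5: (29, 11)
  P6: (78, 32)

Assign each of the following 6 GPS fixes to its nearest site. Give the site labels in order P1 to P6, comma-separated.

P1 → Z-9 (d²=58.00)
P2 → Z-10 (d²=661.00)
P3 → Z-13 (d²=873.00)
P4 → Z-7 (d²=410.00)
P5 → Z-4 (d²=293.00)
P6 → Z-1 (d²=1.00)

Z-9, Z-10, Z-13, Z-7, Z-4, Z-1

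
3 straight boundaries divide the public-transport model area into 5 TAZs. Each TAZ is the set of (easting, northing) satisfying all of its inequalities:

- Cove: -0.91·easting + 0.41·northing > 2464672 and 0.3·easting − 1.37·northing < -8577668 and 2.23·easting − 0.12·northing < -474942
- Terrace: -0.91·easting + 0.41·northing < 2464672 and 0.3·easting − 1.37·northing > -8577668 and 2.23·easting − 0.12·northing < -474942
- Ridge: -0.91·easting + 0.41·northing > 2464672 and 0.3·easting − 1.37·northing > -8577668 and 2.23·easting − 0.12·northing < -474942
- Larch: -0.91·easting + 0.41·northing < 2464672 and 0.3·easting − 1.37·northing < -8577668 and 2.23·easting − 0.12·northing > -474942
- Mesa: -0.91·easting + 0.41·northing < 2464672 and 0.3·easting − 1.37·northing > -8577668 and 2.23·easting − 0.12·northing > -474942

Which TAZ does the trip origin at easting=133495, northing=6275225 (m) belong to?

Mesa

-0.91·133495 + 0.41·6275225 = 2451361.800, which is < 2464672
0.3·133495 − 1.37·6275225 = -8557009.750, which is > -8577668
2.23·133495 − 0.12·6275225 = -455333.150, which is > -474942
This sign pattern matches Mesa.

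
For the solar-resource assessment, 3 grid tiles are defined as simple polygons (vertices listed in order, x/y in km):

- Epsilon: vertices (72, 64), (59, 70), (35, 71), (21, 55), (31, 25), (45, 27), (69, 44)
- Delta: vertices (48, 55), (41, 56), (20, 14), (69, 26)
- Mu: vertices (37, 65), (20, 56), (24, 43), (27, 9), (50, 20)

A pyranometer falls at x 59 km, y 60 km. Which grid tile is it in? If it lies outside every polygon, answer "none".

Epsilon

Cast a ray rightward from (59, 60). For each polygon, the edges (by vertex number in listed order) whose endpoints lie on opposite sides of y = 60, where each meets that height, and whether that is right or left of the point:
Epsilon: 3–4 at x≈25.4 (left), 7–1 at x≈71.4 (right) → 1 crossing.
Delta: no edge straddles that height → 0 crossings.
Mu: 1–2 at x≈27.6 (left), 5–1 at x≈38.4 (left) → 0 crossings.
Only Epsilon has an odd count, so the point is inside Epsilon.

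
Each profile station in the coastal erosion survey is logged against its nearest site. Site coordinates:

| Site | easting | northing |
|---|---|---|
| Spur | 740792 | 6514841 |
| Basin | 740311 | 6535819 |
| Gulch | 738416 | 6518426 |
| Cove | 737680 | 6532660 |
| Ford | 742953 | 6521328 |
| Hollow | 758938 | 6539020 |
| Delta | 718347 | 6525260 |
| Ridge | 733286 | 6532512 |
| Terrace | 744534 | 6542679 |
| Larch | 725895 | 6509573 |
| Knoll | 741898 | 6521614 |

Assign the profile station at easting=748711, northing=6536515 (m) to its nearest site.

Squared distances to each site:
Spur: 532472837.000; Basin: 71044416.000; Gulch: 433198946.000; Cove: 136543986.000; Ford: 263799533.000; Hollow: 110866554.000; Delta: 1048647521.000; Ridge: 253954634.000; Terrace: 55442225.000; Larch: 1246441220.000; Knoll: 268456770.000.
Minimum at Terrace.

Terrace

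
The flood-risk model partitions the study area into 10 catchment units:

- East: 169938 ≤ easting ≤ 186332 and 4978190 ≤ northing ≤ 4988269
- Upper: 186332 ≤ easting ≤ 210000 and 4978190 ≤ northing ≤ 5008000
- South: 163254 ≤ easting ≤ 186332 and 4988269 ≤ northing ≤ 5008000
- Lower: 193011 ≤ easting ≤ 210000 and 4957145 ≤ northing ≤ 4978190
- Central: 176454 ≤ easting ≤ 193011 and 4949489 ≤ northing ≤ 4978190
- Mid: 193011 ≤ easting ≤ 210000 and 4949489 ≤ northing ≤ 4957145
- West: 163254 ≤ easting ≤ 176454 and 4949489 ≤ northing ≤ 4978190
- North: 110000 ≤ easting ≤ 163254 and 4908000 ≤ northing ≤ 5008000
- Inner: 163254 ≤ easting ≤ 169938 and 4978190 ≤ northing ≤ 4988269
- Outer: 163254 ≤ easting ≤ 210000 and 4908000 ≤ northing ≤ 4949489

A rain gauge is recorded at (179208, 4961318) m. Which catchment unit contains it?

The point has easting = 179208 and northing = 4961318.
Only Central satisfies 176454 ≤ easting ≤ 193011 and 4949489 ≤ northing ≤ 4978190.

Central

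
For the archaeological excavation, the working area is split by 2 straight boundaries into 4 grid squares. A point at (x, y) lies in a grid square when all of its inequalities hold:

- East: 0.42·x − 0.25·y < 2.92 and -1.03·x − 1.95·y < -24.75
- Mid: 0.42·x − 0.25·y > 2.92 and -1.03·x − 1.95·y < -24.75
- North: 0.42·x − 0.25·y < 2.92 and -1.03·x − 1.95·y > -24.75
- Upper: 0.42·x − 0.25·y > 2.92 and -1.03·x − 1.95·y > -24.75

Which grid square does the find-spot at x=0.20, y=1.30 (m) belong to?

0.42·0.20 − 0.25·1.30 = -0.241, which is < 2.92
-1.03·0.20 − 1.95·1.30 = -2.741, which is > -24.75
This sign pattern matches North.

North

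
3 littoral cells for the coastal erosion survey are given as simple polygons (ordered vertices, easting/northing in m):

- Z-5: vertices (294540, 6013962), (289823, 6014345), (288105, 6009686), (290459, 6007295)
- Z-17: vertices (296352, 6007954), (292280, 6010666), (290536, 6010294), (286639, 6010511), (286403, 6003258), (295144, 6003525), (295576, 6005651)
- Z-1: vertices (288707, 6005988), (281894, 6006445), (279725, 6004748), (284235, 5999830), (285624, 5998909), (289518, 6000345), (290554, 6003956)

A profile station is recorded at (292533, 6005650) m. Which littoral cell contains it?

Z-17

Cast a ray rightward from (292533, 6005650). For each polygon, the edges (by vertex number in listed order) whose endpoints lie on opposite sides of northing = 6005650, where each meets that height, and whether that is right or left of the point:
Z-5: no edge straddles that height → 0 crossings.
Z-17: 4–5 at easting≈286480.8 (left), 6–7 at easting≈295575.8 (right) → 1 crossing.
Z-1: 2–3 at easting≈280877.9 (left), 7–1 at easting≈289014.2 (left) → 0 crossings.
Only Z-17 has an odd count, so the point is inside Z-17.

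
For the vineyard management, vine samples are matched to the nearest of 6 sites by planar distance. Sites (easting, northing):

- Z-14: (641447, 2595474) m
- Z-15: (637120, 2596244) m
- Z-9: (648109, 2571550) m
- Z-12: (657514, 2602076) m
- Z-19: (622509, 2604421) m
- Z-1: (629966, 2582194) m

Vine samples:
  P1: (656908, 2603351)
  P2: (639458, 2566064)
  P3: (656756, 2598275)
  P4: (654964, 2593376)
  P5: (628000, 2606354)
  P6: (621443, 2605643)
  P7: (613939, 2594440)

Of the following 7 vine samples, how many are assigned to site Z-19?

P1 → Z-12
P2 → Z-9
P3 → Z-12
P4 → Z-12
P5 → Z-19
P6 → Z-19
P7 → Z-19
3 of the 7 go to Z-19.

3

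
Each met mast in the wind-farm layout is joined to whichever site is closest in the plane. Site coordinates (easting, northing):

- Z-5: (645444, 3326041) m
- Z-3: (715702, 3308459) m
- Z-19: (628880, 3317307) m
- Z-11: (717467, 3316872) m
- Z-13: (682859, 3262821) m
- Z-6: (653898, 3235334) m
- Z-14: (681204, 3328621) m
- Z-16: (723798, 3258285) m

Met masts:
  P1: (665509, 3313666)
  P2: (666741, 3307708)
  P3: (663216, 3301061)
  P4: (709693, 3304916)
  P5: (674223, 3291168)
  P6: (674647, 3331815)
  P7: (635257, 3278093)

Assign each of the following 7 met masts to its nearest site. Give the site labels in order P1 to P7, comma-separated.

Z-14, Z-14, Z-5, Z-3, Z-13, Z-14, Z-19

P1 → Z-14 (d²=469985050.00)
P2 → Z-14 (d²=646531938.00)
P3 → Z-5 (d²=939844384.00)
P4 → Z-3 (d²=48660930.00)
P5 → Z-13 (d²=878132905.00)
P6 → Z-14 (d²=53195885.00)
P7 → Z-19 (d²=1578403925.00)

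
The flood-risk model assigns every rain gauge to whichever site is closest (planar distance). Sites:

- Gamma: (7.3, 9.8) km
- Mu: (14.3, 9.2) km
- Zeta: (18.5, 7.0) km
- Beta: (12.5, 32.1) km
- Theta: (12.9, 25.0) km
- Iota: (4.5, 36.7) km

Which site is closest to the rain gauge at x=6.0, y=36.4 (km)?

Squared distances to each site:
Gamma: 709.250; Mu: 808.730; Zeta: 1020.610; Beta: 60.740; Theta: 177.570; Iota: 2.340.
Minimum at Iota.

Iota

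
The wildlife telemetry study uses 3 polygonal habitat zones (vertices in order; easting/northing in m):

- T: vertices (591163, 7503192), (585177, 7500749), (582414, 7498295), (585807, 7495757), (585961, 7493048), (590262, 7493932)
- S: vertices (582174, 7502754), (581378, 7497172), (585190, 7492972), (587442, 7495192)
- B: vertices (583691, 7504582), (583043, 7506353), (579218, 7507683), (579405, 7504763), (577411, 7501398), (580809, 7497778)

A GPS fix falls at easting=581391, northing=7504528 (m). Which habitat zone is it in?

Cast a ray rightward from (581391, 7504528). For each polygon, the edges (by vertex number in listed order) whose endpoints lie on opposite sides of northing = 7504528, where each meets that height, and whether that is right or left of the point:
T: no edge straddles that height → 0 crossings.
S: no edge straddles that height → 0 crossings.
B: 4–5 at easting≈579265.7 (left), 6–1 at easting≈583668.1 (right) → 1 crossing.
Only B has an odd count, so the point is inside B.

B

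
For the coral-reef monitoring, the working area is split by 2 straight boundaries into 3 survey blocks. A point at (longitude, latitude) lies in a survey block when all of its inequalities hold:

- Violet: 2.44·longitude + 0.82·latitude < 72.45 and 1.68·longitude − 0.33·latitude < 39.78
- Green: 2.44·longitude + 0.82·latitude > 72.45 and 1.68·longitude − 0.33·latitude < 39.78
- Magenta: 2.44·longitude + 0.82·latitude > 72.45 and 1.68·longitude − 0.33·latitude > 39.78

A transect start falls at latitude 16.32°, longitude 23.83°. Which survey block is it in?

Violet

2.44·23.83 + 0.82·16.32 = 71.528, which is < 72.45
1.68·23.83 − 0.33·16.32 = 34.649, which is < 39.78
This sign pattern matches Violet.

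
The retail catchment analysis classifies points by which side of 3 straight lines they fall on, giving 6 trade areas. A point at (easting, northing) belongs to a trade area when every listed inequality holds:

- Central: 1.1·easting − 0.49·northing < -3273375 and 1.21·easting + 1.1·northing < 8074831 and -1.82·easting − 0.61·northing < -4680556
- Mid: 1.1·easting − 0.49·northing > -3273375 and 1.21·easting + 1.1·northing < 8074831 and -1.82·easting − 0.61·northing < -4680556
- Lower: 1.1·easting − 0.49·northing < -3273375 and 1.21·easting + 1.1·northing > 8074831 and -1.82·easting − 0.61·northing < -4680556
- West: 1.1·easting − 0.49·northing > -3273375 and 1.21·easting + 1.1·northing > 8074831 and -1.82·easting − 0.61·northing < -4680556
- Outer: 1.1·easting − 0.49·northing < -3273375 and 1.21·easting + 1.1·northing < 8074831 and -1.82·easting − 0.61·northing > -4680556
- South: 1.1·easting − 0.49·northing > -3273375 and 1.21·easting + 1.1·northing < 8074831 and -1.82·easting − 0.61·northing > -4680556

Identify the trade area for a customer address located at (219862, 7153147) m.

West

1.1·219862 − 0.49·7153147 = -3263193.830, which is > -3273375
1.21·219862 + 1.1·7153147 = 8134494.720, which is > 8074831
-1.82·219862 − 0.61·7153147 = -4763568.510, which is < -4680556
This sign pattern matches West.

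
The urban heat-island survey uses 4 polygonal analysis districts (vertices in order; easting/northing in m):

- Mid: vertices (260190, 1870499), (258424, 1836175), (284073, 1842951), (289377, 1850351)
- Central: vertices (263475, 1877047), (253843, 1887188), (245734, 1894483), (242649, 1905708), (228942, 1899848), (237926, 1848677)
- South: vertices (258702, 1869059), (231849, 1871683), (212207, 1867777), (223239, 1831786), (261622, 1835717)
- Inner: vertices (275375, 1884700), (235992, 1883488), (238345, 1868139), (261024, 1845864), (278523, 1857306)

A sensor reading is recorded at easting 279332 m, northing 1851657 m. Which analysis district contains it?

Cast a ray rightward from (279332, 1851657). For each polygon, the edges (by vertex number in listed order) whose endpoints lie on opposite sides of northing = 1851657, where each meets that height, and whether that is right or left of the point:
Mid: 1–2 at easting≈259220.6 (left), 4–1 at easting≈287485.1 (right) → 1 crossing.
Central: 5–6 at easting≈237402.8 (left), 6–1 at easting≈240609.7 (left) → 0 crossings.
South: 3–4 at easting≈217148.1 (left), 5–1 at easting≈260226.0 (left) → 0 crossings.
Inner: 3–4 at easting≈255125.9 (left), 4–5 at easting≈269883.6 (left) → 0 crossings.
Only Mid has an odd count, so the point is inside Mid.

Mid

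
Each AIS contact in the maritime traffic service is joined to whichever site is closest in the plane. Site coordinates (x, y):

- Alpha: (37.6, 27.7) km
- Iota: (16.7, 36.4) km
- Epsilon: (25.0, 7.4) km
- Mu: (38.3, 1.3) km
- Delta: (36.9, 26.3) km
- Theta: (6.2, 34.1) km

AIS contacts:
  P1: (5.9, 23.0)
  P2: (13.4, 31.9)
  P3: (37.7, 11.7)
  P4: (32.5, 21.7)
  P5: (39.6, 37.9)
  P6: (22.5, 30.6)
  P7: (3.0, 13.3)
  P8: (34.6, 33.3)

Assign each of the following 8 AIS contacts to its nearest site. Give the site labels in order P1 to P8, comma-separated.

P1 → Theta (d²=123.30)
P2 → Iota (d²=31.14)
P3 → Mu (d²=108.52)
P4 → Delta (d²=40.52)
P5 → Alpha (d²=108.04)
P6 → Iota (d²=67.28)
P7 → Theta (d²=442.88)
P8 → Alpha (d²=40.36)

Theta, Iota, Mu, Delta, Alpha, Iota, Theta, Alpha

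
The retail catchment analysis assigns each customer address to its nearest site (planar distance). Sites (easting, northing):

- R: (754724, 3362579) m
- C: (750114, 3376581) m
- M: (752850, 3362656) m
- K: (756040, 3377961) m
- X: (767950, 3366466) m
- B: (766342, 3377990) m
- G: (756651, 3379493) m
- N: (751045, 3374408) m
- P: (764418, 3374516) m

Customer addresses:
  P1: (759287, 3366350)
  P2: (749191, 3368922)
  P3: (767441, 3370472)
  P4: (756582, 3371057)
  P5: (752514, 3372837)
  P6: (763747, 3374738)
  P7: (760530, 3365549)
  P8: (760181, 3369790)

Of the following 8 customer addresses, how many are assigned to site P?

2

P1 → R
P2 → N
P3 → X
P4 → N
P5 → N
P6 → P
P7 → R
P8 → P
2 of the 8 go to P.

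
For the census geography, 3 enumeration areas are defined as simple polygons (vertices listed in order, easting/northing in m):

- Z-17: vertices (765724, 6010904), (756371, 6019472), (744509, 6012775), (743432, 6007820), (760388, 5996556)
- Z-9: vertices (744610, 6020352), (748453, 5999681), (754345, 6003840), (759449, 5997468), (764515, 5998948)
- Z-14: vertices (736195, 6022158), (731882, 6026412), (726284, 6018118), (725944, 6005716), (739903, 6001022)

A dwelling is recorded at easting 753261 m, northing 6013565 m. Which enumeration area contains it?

Z-17

Cast a ray rightward from (753261, 6013565). For each polygon, the edges (by vertex number in listed order) whose endpoints lie on opposite sides of northing = 6013565, where each meets that height, and whether that is right or left of the point:
Z-17: 1–2 at easting≈762819.2 (right), 2–3 at easting≈745908.3 (left) → 1 crossing.
Z-9: 1–2 at easting≈745871.8 (left), 5–1 at easting≈750921.7 (left) → 0 crossings.
Z-14: 3–4 at easting≈726159.2 (left), 5–1 at easting≈737702.5 (left) → 0 crossings.
Only Z-17 has an odd count, so the point is inside Z-17.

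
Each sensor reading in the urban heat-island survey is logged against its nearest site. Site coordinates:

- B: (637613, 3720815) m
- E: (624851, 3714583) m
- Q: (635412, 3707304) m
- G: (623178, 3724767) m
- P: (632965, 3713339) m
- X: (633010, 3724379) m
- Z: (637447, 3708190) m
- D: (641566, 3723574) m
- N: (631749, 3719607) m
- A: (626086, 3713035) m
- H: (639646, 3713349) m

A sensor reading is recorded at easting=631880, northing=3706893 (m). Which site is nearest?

Q

Squared distances to each site:
B: 226689373.000; E: 108542941.000; Q: 12643945.000; G: 395204680.000; P: 42728141.000; X: 307037096.000; Z: 32673698.000; D: 372074357.000; N: 161662957.000; A: 71294600.000; H: 101990692.000.
Minimum at Q.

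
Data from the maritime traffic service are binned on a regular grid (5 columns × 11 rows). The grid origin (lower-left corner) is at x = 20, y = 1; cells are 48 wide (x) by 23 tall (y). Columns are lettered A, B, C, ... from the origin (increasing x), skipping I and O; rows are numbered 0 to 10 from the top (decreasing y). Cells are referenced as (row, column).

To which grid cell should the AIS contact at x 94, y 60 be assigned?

Column index: ⌊(94 − 20) / 48⌋ = ⌊1.542⌋ = 1 → column B
Row offset from origin: ⌊(60 − 1) / 23⌋ = ⌊2.565⌋ = 2 → row 8 (counted from top)

(8, B)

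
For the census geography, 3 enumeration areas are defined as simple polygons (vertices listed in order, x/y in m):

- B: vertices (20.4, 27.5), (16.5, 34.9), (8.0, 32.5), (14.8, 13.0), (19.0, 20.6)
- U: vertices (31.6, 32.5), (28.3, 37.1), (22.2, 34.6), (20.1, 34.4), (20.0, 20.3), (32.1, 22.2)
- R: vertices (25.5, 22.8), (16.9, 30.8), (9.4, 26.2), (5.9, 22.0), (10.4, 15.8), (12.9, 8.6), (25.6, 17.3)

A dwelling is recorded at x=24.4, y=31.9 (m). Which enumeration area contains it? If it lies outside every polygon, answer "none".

U

Cast a ray rightward from (24.4, 31.9). For each polygon, the edges (by vertex number in listed order) whose endpoints lie on opposite sides of y = 31.9, where each meets that height, and whether that is right or left of the point:
B: 1–2 at x≈18.08 (left), 3–4 at x≈8.21 (left) → 0 crossings.
U: 4–5 at x≈20.08 (left), 6–1 at x≈31.63 (right) → 1 crossing.
R: no edge straddles that height → 0 crossings.
Only U has an odd count, so the point is inside U.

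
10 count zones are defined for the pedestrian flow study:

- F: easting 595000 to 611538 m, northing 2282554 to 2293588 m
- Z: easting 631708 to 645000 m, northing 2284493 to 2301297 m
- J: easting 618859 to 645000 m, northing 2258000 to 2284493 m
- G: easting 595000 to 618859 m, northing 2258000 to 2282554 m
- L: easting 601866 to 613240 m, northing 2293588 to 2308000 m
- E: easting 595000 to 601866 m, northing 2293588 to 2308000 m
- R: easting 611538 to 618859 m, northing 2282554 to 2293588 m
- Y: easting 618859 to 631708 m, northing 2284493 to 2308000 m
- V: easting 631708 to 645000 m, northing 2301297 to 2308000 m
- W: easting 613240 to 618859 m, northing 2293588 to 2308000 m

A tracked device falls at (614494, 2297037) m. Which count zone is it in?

W

The point has easting = 614494 and northing = 2297037.
Only W satisfies 613240 ≤ easting ≤ 618859 and 2293588 ≤ northing ≤ 2308000.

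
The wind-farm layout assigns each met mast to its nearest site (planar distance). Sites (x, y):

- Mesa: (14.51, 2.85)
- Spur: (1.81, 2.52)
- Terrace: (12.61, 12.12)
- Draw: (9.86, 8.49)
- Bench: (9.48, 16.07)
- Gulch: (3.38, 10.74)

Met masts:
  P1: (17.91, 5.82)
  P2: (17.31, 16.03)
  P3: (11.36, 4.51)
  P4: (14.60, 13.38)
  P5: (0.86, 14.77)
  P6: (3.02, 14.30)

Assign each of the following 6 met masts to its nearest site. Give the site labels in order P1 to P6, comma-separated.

P1 → Mesa (d²=20.38)
P2 → Terrace (d²=37.38)
P3 → Mesa (d²=12.68)
P4 → Terrace (d²=5.55)
P5 → Gulch (d²=22.59)
P6 → Gulch (d²=12.80)

Mesa, Terrace, Mesa, Terrace, Gulch, Gulch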